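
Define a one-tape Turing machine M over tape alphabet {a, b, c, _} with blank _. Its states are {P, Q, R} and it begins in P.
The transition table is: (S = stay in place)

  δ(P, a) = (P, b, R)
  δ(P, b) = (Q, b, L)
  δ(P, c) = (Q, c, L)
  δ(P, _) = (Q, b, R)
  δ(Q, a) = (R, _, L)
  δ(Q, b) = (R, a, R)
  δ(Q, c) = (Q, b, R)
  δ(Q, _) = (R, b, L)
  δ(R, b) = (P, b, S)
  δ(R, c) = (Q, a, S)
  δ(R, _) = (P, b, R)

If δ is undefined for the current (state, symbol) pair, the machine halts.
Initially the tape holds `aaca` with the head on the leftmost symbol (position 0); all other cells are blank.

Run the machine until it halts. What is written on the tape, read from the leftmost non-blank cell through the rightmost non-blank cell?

state=P head=0 tape=[a]aca   (P,a)→(P,b,R)
state=P head=1 tape=b[a]ca   (P,a)→(P,b,R)
state=P head=2 tape=bb[c]a   (P,c)→(Q,c,L)
state=Q head=1 tape=b[b]ca   (Q,b)→(R,a,R)
state=R head=2 tape=ba[c]a   (R,c)→(Q,a,S)
state=Q head=2 tape=ba[a]a   (Q,a)→(R,_,L)
state=R head=1 tape=b[a]_a
The non-blank tape span at halt is ba_a.

ba_a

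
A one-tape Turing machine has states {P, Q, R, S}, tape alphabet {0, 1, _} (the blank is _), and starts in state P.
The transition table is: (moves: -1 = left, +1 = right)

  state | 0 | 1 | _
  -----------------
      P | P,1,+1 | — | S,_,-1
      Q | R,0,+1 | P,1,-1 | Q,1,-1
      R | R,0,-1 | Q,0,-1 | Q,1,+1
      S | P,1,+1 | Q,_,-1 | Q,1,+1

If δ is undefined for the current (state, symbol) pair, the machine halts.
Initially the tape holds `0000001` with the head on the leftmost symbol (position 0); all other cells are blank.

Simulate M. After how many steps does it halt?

P | [0]000001   read 0 → write 1, move +1, go to P
P | 1[0]00001   read 0 → write 1, move +1, go to P
P | 11[0]0001   read 0 → write 1, move +1, go to P
P | 111[0]001   read 0 → write 1, move +1, go to P
P | 1111[0]01   read 0 → write 1, move +1, go to P
P | 11111[0]1   read 0 → write 1, move +1, go to P
P | 111111[1]
M halts after 6 transitions.

6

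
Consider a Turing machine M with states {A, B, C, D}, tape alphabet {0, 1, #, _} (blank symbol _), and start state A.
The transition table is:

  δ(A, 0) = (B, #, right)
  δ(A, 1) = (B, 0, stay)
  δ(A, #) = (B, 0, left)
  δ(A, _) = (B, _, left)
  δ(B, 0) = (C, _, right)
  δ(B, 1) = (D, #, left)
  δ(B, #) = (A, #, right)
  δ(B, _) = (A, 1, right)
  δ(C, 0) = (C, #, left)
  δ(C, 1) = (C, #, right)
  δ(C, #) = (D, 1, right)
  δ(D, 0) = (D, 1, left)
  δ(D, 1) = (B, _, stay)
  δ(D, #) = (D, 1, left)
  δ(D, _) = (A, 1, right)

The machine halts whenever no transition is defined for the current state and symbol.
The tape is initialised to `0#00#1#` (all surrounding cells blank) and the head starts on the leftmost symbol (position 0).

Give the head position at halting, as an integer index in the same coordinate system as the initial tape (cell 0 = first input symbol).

A | _[0]#00#1#   read 0 → write #, move right, go to B
B | _#[#]00#1#   read # → write #, move right, go to A
A | _##[0]0#1#   read 0 → write #, move right, go to B
B | _###[0]#1#   read 0 → write _, move right, go to C
C | _###_[#]1#   read # → write 1, move right, go to D
D | _###_1[1]#   read 1 → write _, move stay, go to B
B | _###_1[_]#   read _ → write 1, move right, go to A
A | _###_11[#]   read # → write 0, move left, go to B
B | _###_1[1]0   read 1 → write #, move left, go to D
D | _###_[1]#0   read 1 → write _, move stay, go to B
B | _###_[_]#0   read _ → write 1, move right, go to A
A | _###_1[#]0   read # → write 0, move left, go to B
B | _###_[1]00   read 1 → write #, move left, go to D
D | _###[_]#00   read _ → write 1, move right, go to A
A | _###1[#]00   read # → write 0, move left, go to B
B | _###[1]000   read 1 → write #, move left, go to D
D | _##[#]#000   read # → write 1, move left, go to D
D | _#[#]1#000   read # → write 1, move left, go to D
D | _[#]11#000   read # → write 1, move left, go to D
D | [_]111#000   read _ → write 1, move right, go to A
A | 1[1]11#000   read 1 → write 0, move stay, go to B
B | 1[0]11#000   read 0 → write _, move right, go to C
C | 1_[1]1#000   read 1 → write #, move right, go to C
C | 1_#[1]#000   read 1 → write #, move right, go to C
C | 1_##[#]000   read # → write 1, move right, go to D
D | 1_##1[0]00   read 0 → write 1, move left, go to D
D | 1_##[1]100   read 1 → write _, move stay, go to B
B | 1_##[_]100   read _ → write 1, move right, go to A
A | 1_##1[1]00   read 1 → write 0, move stay, go to B
B | 1_##1[0]00   read 0 → write _, move right, go to C
C | 1_##1_[0]0   read 0 → write #, move left, go to C
C | 1_##1[_]#0
At halt the head is at cell 4.

4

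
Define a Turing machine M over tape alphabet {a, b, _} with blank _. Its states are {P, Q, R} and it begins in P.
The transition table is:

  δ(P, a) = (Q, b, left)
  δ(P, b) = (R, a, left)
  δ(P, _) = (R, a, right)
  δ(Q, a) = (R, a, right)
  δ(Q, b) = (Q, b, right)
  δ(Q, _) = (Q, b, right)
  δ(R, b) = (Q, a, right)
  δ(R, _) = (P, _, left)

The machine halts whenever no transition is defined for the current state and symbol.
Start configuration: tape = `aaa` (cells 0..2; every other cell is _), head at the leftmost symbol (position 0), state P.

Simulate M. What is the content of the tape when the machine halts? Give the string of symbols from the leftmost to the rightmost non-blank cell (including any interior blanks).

bbaa

P | _[a]aa   read a → write b, move left, go to Q
Q | [_]baa   read _ → write b, move right, go to Q
Q | b[b]aa   read b → write b, move right, go to Q
Q | bb[a]a   read a → write a, move right, go to R
R | bba[a]
The non-blank tape span at halt is bbaa.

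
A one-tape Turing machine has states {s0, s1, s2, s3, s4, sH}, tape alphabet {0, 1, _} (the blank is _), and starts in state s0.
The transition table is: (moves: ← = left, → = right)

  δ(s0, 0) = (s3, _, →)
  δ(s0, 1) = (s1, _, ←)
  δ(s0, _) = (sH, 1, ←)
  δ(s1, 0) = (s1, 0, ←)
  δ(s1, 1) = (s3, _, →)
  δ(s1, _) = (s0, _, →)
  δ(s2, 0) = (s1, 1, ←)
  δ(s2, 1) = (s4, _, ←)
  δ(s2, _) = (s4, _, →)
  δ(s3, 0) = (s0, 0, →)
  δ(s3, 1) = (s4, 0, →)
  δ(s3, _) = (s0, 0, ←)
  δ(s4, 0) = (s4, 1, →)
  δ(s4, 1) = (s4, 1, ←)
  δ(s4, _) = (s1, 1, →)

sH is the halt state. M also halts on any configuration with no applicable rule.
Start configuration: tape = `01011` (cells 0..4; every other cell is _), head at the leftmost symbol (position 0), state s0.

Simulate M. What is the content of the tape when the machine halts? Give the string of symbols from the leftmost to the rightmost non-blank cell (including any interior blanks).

111_01_1

s0 | [0]1011___   read 0 → write _, move →, go to s3
s3 | _[1]011___   read 1 → write 0, move →, go to s4
s4 | _0[0]11___   read 0 → write 1, move →, go to s4
s4 | _01[1]1___   read 1 → write 1, move ←, go to s4
s4 | _0[1]11___   read 1 → write 1, move ←, go to s4
s4 | _[0]111___   read 0 → write 1, move →, go to s4
s4 | _1[1]11___   read 1 → write 1, move ←, go to s4
s4 | _[1]111___   read 1 → write 1, move ←, go to s4
s4 | [_]1111___   read _ → write 1, move →, go to s1
s1 | 1[1]111___   read 1 → write _, move →, go to s3
s3 | 1_[1]11___   read 1 → write 0, move →, go to s4
s4 | 1_0[1]1___   read 1 → write 1, move ←, go to s4
s4 | 1_[0]11___   read 0 → write 1, move →, go to s4
s4 | 1_1[1]1___   read 1 → write 1, move ←, go to s4
s4 | 1_[1]11___   read 1 → write 1, move ←, go to s4
s4 | 1[_]111___   read _ → write 1, move →, go to s1
s1 | 11[1]11___   read 1 → write _, move →, go to s3
s3 | 11_[1]1___   read 1 → write 0, move →, go to s4
s4 | 11_0[1]___   read 1 → write 1, move ←, go to s4
s4 | 11_[0]1___   read 0 → write 1, move →, go to s4
s4 | 11_1[1]___   read 1 → write 1, move ←, go to s4
s4 | 11_[1]1___   read 1 → write 1, move ←, go to s4
s4 | 11[_]11___   read _ → write 1, move →, go to s1
s1 | 111[1]1___   read 1 → write _, move →, go to s3
s3 | 111_[1]___   read 1 → write 0, move →, go to s4
s4 | 111_0[_]__   read _ → write 1, move →, go to s1
s1 | 111_01[_]_   read _ → write _, move →, go to s0
s0 | 111_01_[_]   read _ → write 1, move ←, go to sH
sH | 111_01[_]1
The non-blank tape span at halt is 111_01_1.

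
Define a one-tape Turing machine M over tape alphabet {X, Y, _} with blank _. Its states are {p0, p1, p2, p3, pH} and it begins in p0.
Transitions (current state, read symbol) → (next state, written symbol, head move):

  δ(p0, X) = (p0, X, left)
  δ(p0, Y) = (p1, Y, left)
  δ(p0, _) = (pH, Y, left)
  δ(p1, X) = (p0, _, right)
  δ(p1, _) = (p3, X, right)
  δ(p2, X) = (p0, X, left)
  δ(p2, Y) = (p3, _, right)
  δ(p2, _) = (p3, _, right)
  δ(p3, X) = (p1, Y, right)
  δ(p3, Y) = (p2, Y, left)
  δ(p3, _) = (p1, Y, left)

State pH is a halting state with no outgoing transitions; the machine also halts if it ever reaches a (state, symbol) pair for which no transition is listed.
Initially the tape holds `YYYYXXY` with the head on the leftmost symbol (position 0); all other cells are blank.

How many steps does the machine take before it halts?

p0 | ___[Y]YYYXXY   read Y → write Y, move left, go to p1
p1 | __[_]YYYYXXY   read _ → write X, move right, go to p3
p3 | __X[Y]YYYXXY   read Y → write Y, move left, go to p2
p2 | __[X]YYYYXXY   read X → write X, move left, go to p0
p0 | _[_]XYYYYXXY   read _ → write Y, move left, go to pH
pH | [_]YXYYYYXXY
M halts after 5 transitions.

5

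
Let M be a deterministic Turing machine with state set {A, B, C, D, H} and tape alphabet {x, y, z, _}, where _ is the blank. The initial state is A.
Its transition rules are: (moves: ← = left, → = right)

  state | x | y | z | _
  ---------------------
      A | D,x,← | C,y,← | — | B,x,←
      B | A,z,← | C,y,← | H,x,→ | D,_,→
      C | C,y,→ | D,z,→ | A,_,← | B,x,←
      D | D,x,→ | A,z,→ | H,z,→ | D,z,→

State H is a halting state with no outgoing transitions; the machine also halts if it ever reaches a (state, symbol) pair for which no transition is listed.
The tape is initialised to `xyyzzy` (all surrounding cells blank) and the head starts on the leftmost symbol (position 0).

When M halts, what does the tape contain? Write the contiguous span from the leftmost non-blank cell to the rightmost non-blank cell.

zx_yzzy

A | _[x]yyzzy   read x → write x, move ←, go to D
D | [_]xyyzzy   read _ → write z, move →, go to D
D | z[x]yyzzy   read x → write x, move →, go to D
D | zx[y]yzzy   read y → write z, move →, go to A
A | zxz[y]zzy   read y → write y, move ←, go to C
C | zx[z]yzzy   read z → write _, move ←, go to A
A | z[x]_yzzy   read x → write x, move ←, go to D
D | [z]x_yzzy   read z → write z, move →, go to H
H | z[x]_yzzy
The non-blank tape span at halt is zx_yzzy.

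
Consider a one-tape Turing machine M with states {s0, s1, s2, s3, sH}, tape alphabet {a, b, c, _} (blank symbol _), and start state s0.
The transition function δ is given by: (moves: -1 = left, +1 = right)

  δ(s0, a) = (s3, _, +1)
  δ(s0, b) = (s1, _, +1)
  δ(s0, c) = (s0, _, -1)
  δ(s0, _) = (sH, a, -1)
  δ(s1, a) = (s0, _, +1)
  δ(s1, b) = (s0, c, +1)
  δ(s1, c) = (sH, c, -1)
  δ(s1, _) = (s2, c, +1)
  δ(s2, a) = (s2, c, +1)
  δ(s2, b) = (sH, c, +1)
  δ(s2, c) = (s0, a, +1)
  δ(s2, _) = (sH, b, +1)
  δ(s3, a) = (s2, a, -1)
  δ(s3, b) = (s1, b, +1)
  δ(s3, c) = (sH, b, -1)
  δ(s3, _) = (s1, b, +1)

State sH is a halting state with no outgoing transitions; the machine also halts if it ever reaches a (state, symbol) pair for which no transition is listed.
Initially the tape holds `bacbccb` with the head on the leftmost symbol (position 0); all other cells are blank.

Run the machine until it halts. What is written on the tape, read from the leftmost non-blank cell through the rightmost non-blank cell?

state=s0 head=0 tape=[b]acbccb   (s0,b)→(s1,_,+1)
state=s1 head=1 tape=_[a]cbccb   (s1,a)→(s0,_,+1)
state=s0 head=2 tape=__[c]bccb   (s0,c)→(s0,_,-1)
state=s0 head=1 tape=_[_]_bccb   (s0,_)→(sH,a,-1)
state=sH head=0 tape=[_]a_bccb
The non-blank tape span at halt is a_bccb.

a_bccb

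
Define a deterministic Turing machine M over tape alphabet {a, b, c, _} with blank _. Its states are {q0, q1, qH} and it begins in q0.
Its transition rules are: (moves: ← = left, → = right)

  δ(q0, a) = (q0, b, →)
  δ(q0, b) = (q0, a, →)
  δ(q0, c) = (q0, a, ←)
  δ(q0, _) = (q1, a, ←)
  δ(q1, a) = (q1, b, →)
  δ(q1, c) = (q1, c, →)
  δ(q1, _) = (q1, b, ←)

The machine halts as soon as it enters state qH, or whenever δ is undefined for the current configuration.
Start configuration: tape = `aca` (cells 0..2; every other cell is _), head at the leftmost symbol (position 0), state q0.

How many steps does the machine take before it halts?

6

q0 | [a]ca_   read a → write b, move →, go to q0
q0 | b[c]a_   read c → write a, move ←, go to q0
q0 | [b]aa_   read b → write a, move →, go to q0
q0 | a[a]a_   read a → write b, move →, go to q0
q0 | ab[a]_   read a → write b, move →, go to q0
q0 | abb[_]   read _ → write a, move ←, go to q1
q1 | ab[b]a
M halts after 6 transitions.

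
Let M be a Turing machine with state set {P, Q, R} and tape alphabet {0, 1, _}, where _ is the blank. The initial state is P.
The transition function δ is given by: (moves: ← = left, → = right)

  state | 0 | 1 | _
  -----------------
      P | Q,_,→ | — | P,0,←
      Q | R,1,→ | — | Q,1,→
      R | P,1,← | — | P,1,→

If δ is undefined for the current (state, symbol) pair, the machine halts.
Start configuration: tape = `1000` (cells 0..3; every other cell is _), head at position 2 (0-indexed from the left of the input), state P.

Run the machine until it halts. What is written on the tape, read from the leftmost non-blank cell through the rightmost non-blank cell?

10_110

state=P head=2 tape=10[0]0__   (P,0)→(Q,_,→)
state=Q head=3 tape=10_[0]__   (Q,0)→(R,1,→)
state=R head=4 tape=10_1[_]_   (R,_)→(P,1,→)
state=P head=5 tape=10_11[_]   (P,_)→(P,0,←)
state=P head=4 tape=10_1[1]0
The non-blank tape span at halt is 10_110.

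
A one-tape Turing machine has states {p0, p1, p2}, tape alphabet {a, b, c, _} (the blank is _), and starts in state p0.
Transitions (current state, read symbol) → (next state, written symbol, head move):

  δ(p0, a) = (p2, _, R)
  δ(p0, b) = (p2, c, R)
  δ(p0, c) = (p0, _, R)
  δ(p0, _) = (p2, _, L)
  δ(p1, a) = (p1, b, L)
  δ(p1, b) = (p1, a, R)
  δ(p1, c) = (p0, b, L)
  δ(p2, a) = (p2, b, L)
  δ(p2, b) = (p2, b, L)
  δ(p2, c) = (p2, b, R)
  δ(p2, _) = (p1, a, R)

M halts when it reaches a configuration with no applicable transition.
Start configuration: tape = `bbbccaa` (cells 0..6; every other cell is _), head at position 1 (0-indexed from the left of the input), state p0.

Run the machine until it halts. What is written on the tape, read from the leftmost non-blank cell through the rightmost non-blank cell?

bbbbbbba

p0 | __b[b]bccaa   read b → write c, move R, go to p2
p2 | __bc[b]ccaa   read b → write b, move L, go to p2
p2 | __b[c]bccaa   read c → write b, move R, go to p2
p2 | __bb[b]ccaa   read b → write b, move L, go to p2
p2 | __b[b]bccaa   read b → write b, move L, go to p2
p2 | __[b]bbccaa   read b → write b, move L, go to p2
p2 | _[_]bbbccaa   read _ → write a, move R, go to p1
p1 | _a[b]bbccaa   read b → write a, move R, go to p1
p1 | _aa[b]bccaa   read b → write a, move R, go to p1
p1 | _aaa[b]ccaa   read b → write a, move R, go to p1
p1 | _aaaa[c]caa   read c → write b, move L, go to p0
p0 | _aaa[a]bcaa   read a → write _, move R, go to p2
p2 | _aaa_[b]caa   read b → write b, move L, go to p2
p2 | _aaa[_]bcaa   read _ → write a, move R, go to p1
p1 | _aaaa[b]caa   read b → write a, move R, go to p1
p1 | _aaaaa[c]aa   read c → write b, move L, go to p0
p0 | _aaaa[a]baa   read a → write _, move R, go to p2
p2 | _aaaa_[b]aa   read b → write b, move L, go to p2
p2 | _aaaa[_]baa   read _ → write a, move R, go to p1
p1 | _aaaaa[b]aa   read b → write a, move R, go to p1
p1 | _aaaaaa[a]a   read a → write b, move L, go to p1
p1 | _aaaaa[a]ba   read a → write b, move L, go to p1
p1 | _aaaa[a]bba   read a → write b, move L, go to p1
p1 | _aaa[a]bbba   read a → write b, move L, go to p1
p1 | _aa[a]bbbba   read a → write b, move L, go to p1
p1 | _a[a]bbbbba   read a → write b, move L, go to p1
p1 | _[a]bbbbbba   read a → write b, move L, go to p1
p1 | [_]bbbbbbba
The non-blank tape span at halt is bbbbbbba.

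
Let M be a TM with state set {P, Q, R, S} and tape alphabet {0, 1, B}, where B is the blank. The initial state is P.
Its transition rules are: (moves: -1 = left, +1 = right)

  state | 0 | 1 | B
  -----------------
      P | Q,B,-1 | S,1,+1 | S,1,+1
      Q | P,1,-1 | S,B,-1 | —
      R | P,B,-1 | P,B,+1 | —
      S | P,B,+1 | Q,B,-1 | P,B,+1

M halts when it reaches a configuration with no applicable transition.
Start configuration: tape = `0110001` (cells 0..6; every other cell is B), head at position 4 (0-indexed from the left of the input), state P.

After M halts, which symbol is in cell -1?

1

state=P head=4 tape=BB0110[0]01   (P,0)→(Q,B,-1)
state=Q head=3 tape=BB011[0]B01   (Q,0)→(P,1,-1)
state=P head=2 tape=BB01[1]1B01   (P,1)→(S,1,+1)
state=S head=3 tape=BB011[1]B01   (S,1)→(Q,B,-1)
state=Q head=2 tape=BB01[1]BB01   (Q,1)→(S,B,-1)
state=S head=1 tape=BB0[1]BBB01   (S,1)→(Q,B,-1)
state=Q head=0 tape=BB[0]BBBB01   (Q,0)→(P,1,-1)
state=P head=-1 tape=B[B]1BBBB01   (P,B)→(S,1,+1)
state=S head=0 tape=B1[1]BBBB01   (S,1)→(Q,B,-1)
state=Q head=-1 tape=B[1]BBBBB01   (Q,1)→(S,B,-1)
state=S head=-2 tape=[B]BBBBBB01   (S,B)→(P,B,+1)
state=P head=-1 tape=B[B]BBBBB01   (P,B)→(S,1,+1)
state=S head=0 tape=B1[B]BBBB01   (S,B)→(P,B,+1)
state=P head=1 tape=B1B[B]BBB01   (P,B)→(S,1,+1)
state=S head=2 tape=B1B1[B]BB01   (S,B)→(P,B,+1)
state=P head=3 tape=B1B1B[B]B01   (P,B)→(S,1,+1)
state=S head=4 tape=B1B1B1[B]01   (S,B)→(P,B,+1)
state=P head=5 tape=B1B1B1B[0]1   (P,0)→(Q,B,-1)
state=Q head=4 tape=B1B1B1[B]B1
Cell -1 holds 1 when M halts.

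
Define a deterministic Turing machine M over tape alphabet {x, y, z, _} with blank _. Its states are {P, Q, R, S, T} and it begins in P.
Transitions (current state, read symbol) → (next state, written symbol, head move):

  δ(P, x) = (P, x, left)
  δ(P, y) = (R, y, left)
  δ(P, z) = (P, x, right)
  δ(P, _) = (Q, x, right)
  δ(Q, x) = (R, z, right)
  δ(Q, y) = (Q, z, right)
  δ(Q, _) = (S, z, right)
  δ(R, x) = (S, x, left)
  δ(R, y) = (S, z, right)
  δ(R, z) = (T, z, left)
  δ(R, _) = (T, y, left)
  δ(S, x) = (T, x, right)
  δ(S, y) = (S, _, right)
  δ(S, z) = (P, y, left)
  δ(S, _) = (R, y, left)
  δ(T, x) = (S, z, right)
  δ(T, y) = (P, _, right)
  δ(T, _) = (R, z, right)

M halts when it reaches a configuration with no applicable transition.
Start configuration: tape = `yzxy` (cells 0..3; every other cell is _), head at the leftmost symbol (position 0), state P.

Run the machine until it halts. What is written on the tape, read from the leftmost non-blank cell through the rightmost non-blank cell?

state=P head=0 tape=__[y]zxy_   (P,y)→(R,y,left)
state=R head=-1 tape=_[_]yzxy_   (R,_)→(T,y,left)
state=T head=-2 tape=[_]yyzxy_   (T,_)→(R,z,right)
state=R head=-1 tape=z[y]yzxy_   (R,y)→(S,z,right)
state=S head=0 tape=zz[y]zxy_   (S,y)→(S,_,right)
state=S head=1 tape=zz_[z]xy_   (S,z)→(P,y,left)
state=P head=0 tape=zz[_]yxy_   (P,_)→(Q,x,right)
state=Q head=1 tape=zzx[y]xy_   (Q,y)→(Q,z,right)
state=Q head=2 tape=zzxz[x]y_   (Q,x)→(R,z,right)
state=R head=3 tape=zzxzz[y]_   (R,y)→(S,z,right)
state=S head=4 tape=zzxzzz[_]   (S,_)→(R,y,left)
state=R head=3 tape=zzxzz[z]y   (R,z)→(T,z,left)
state=T head=2 tape=zzxz[z]zy
The non-blank tape span at halt is zzxzzzy.

zzxzzzy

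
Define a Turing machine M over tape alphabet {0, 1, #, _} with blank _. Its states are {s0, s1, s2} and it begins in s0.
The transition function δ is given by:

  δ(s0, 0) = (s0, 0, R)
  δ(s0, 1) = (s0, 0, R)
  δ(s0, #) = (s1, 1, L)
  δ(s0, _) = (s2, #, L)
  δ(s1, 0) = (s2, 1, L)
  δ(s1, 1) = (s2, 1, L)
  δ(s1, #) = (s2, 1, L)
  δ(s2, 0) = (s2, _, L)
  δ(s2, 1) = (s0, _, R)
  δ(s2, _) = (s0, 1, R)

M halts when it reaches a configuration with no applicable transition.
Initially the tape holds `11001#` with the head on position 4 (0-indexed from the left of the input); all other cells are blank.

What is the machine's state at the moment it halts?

s1

state=s0 head=4 tape=1100[1]#   (s0,1)→(s0,0,R)
state=s0 head=5 tape=11000[#]   (s0,#)→(s1,1,L)
state=s1 head=4 tape=1100[0]1   (s1,0)→(s2,1,L)
state=s2 head=3 tape=110[0]11   (s2,0)→(s2,_,L)
state=s2 head=2 tape=11[0]_11   (s2,0)→(s2,_,L)
state=s2 head=1 tape=1[1]__11   (s2,1)→(s0,_,R)
state=s0 head=2 tape=1_[_]_11   (s0,_)→(s2,#,L)
state=s2 head=1 tape=1[_]#_11   (s2,_)→(s0,1,R)
state=s0 head=2 tape=11[#]_11   (s0,#)→(s1,1,L)
state=s1 head=1 tape=1[1]1_11   (s1,1)→(s2,1,L)
state=s2 head=0 tape=[1]11_11   (s2,1)→(s0,_,R)
state=s0 head=1 tape=_[1]1_11   (s0,1)→(s0,0,R)
state=s0 head=2 tape=_0[1]_11   (s0,1)→(s0,0,R)
state=s0 head=3 tape=_00[_]11   (s0,_)→(s2,#,L)
state=s2 head=2 tape=_0[0]#11   (s2,0)→(s2,_,L)
state=s2 head=1 tape=_[0]_#11   (s2,0)→(s2,_,L)
state=s2 head=0 tape=[_]__#11   (s2,_)→(s0,1,R)
state=s0 head=1 tape=1[_]_#11   (s0,_)→(s2,#,L)
state=s2 head=0 tape=[1]#_#11   (s2,1)→(s0,_,R)
state=s0 head=1 tape=_[#]_#11   (s0,#)→(s1,1,L)
state=s1 head=0 tape=[_]1_#11
No transition is defined for (s1, _); M halts in state s1.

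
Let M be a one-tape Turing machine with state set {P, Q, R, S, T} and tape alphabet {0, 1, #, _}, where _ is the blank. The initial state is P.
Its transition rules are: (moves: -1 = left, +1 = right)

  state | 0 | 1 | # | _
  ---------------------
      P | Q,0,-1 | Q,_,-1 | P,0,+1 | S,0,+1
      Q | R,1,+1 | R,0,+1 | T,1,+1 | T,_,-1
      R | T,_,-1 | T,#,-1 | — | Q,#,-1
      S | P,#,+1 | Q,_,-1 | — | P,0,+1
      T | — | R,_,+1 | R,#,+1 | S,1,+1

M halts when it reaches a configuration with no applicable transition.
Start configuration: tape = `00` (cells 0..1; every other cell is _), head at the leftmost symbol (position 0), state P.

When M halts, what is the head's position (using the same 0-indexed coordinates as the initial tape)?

P | ___[0]0   read 0 → write 0, move -1, go to Q
Q | __[_]00   read _ → write _, move -1, go to T
T | _[_]_00   read _ → write 1, move +1, go to S
S | _1[_]00   read _ → write 0, move +1, go to P
P | _10[0]0   read 0 → write 0, move -1, go to Q
Q | _1[0]00   read 0 → write 1, move +1, go to R
R | _11[0]0   read 0 → write _, move -1, go to T
T | _1[1]_0   read 1 → write _, move +1, go to R
R | _1_[_]0   read _ → write #, move -1, go to Q
Q | _1[_]#0   read _ → write _, move -1, go to T
T | _[1]_#0   read 1 → write _, move +1, go to R
R | __[_]#0   read _ → write #, move -1, go to Q
Q | _[_]##0   read _ → write _, move -1, go to T
T | [_]_##0   read _ → write 1, move +1, go to S
S | 1[_]##0   read _ → write 0, move +1, go to P
P | 10[#]#0   read # → write 0, move +1, go to P
P | 100[#]0   read # → write 0, move +1, go to P
P | 1000[0]   read 0 → write 0, move -1, go to Q
Q | 100[0]0   read 0 → write 1, move +1, go to R
R | 1001[0]   read 0 → write _, move -1, go to T
T | 100[1]_   read 1 → write _, move +1, go to R
R | 100_[_]   read _ → write #, move -1, go to Q
Q | 100[_]#   read _ → write _, move -1, go to T
T | 10[0]_#
At halt the head is at cell -1.

-1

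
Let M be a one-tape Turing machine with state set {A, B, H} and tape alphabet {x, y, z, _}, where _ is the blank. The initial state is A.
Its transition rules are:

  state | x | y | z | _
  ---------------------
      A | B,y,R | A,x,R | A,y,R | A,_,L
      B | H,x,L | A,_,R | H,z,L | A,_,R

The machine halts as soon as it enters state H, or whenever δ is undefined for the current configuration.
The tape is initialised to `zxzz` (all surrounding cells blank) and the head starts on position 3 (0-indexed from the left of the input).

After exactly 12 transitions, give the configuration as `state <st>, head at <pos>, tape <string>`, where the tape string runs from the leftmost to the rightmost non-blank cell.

A | zxz[z]__   read z → write y, move R, go to A
A | zxzy[_]_   read _ → write _, move L, go to A
A | zxz[y]__   read y → write x, move R, go to A
A | zxzx[_]_   read _ → write _, move L, go to A
A | zxz[x]__   read x → write y, move R, go to B
B | zxzy[_]_   read _ → write _, move R, go to A
A | zxzy_[_]   read _ → write _, move L, go to A
A | zxzy[_]_   read _ → write _, move L, go to A
A | zxz[y]__   read y → write x, move R, go to A
A | zxzx[_]_   read _ → write _, move L, go to A
A | zxz[x]__   read x → write y, move R, go to B
B | zxzy[_]_   read _ → write _, move R, go to A
A | zxzy_[_]
After 12 steps: state A, head at 5, tape zxzy.

state A, head at 5, tape zxzy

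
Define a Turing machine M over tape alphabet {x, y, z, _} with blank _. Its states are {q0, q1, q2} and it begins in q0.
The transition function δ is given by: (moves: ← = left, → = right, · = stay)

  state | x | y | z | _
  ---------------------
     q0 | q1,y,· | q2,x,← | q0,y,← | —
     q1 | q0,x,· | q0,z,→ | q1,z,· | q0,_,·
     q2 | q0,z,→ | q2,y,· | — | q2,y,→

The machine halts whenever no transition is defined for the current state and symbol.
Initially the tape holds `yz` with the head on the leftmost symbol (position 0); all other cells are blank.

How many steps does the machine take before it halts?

q0 | __[y]z   read y → write x, move ←, go to q2
q2 | _[_]xz   read _ → write y, move →, go to q2
q2 | _y[x]z   read x → write z, move →, go to q0
q0 | _yz[z]   read z → write y, move ←, go to q0
q0 | _y[z]y   read z → write y, move ←, go to q0
q0 | _[y]yy   read y → write x, move ←, go to q2
q2 | [_]xyy   read _ → write y, move →, go to q2
q2 | y[x]yy   read x → write z, move →, go to q0
q0 | yz[y]y   read y → write x, move ←, go to q2
q2 | y[z]xy
M halts after 9 transitions.

9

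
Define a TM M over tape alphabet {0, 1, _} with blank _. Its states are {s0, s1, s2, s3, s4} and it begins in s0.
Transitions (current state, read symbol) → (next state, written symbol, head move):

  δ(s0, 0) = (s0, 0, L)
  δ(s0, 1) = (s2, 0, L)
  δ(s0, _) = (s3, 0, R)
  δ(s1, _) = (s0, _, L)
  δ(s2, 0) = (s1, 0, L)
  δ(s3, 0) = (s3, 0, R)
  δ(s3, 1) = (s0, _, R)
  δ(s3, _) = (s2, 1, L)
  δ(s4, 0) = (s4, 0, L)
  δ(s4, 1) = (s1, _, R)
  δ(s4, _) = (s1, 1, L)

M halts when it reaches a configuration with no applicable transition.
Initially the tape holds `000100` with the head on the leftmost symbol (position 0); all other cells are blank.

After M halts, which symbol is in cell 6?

s0 | _[0]00100_   read 0 → write 0, move L, go to s0
s0 | [_]000100_   read _ → write 0, move R, go to s3
s3 | 0[0]00100_   read 0 → write 0, move R, go to s3
s3 | 00[0]0100_   read 0 → write 0, move R, go to s3
s3 | 000[0]100_   read 0 → write 0, move R, go to s3
s3 | 0000[1]00_   read 1 → write _, move R, go to s0
s0 | 0000_[0]0_   read 0 → write 0, move L, go to s0
s0 | 0000[_]00_   read _ → write 0, move R, go to s3
s3 | 00000[0]0_   read 0 → write 0, move R, go to s3
s3 | 000000[0]_   read 0 → write 0, move R, go to s3
s3 | 0000000[_]   read _ → write 1, move L, go to s2
s2 | 000000[0]1   read 0 → write 0, move L, go to s1
s1 | 00000[0]01
Cell 6 holds 1 when M halts.

1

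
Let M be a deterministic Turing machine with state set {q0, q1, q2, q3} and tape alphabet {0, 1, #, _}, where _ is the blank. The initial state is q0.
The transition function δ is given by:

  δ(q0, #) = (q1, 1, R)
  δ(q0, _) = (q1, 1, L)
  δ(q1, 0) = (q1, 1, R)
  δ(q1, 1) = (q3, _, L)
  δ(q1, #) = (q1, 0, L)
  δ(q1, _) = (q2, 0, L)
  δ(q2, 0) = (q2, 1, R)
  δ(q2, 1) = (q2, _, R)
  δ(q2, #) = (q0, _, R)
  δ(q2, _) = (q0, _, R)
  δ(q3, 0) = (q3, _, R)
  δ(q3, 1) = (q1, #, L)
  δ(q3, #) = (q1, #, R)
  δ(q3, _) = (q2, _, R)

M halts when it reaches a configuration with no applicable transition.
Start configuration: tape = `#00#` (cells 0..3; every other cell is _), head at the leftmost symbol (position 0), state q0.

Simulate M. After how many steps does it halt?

24

state=q0 head=0 tape=_[#]00#____   (q0,#)→(q1,1,R)
state=q1 head=1 tape=_1[0]0#____   (q1,0)→(q1,1,R)
state=q1 head=2 tape=_11[0]#____   (q1,0)→(q1,1,R)
state=q1 head=3 tape=_111[#]____   (q1,#)→(q1,0,L)
state=q1 head=2 tape=_11[1]0____   (q1,1)→(q3,_,L)
state=q3 head=1 tape=_1[1]_0____   (q3,1)→(q1,#,L)
state=q1 head=0 tape=_[1]#_0____   (q1,1)→(q3,_,L)
state=q3 head=-1 tape=[_]_#_0____   (q3,_)→(q2,_,R)
state=q2 head=0 tape=_[_]#_0____   (q2,_)→(q0,_,R)
state=q0 head=1 tape=__[#]_0____   (q0,#)→(q1,1,R)
state=q1 head=2 tape=__1[_]0____   (q1,_)→(q2,0,L)
state=q2 head=1 tape=__[1]00____   (q2,1)→(q2,_,R)
state=q2 head=2 tape=___[0]0____   (q2,0)→(q2,1,R)
state=q2 head=3 tape=___1[0]____   (q2,0)→(q2,1,R)
state=q2 head=4 tape=___11[_]___   (q2,_)→(q0,_,R)
state=q0 head=5 tape=___11_[_]__   (q0,_)→(q1,1,L)
state=q1 head=4 tape=___11[_]1__   (q1,_)→(q2,0,L)
state=q2 head=3 tape=___1[1]01__   (q2,1)→(q2,_,R)
state=q2 head=4 tape=___1_[0]1__   (q2,0)→(q2,1,R)
state=q2 head=5 tape=___1_1[1]__   (q2,1)→(q2,_,R)
state=q2 head=6 tape=___1_1_[_]_   (q2,_)→(q0,_,R)
state=q0 head=7 tape=___1_1__[_]   (q0,_)→(q1,1,L)
state=q1 head=6 tape=___1_1_[_]1   (q1,_)→(q2,0,L)
state=q2 head=5 tape=___1_1[_]01   (q2,_)→(q0,_,R)
state=q0 head=6 tape=___1_1_[0]1
M halts after 24 transitions.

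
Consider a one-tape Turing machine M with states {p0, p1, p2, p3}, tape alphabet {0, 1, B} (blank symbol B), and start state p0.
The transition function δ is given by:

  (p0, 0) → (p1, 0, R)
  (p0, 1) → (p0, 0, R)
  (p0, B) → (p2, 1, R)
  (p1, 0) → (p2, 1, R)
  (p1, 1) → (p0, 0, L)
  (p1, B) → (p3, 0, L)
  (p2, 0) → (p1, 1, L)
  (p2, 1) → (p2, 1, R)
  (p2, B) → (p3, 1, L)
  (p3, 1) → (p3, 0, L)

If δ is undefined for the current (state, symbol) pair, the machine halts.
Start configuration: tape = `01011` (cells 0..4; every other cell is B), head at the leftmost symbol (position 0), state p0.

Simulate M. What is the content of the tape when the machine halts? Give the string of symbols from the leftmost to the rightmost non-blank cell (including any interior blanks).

000001

state=p0 head=0 tape=[0]1011B   (p0,0)→(p1,0,R)
state=p1 head=1 tape=0[1]011B   (p1,1)→(p0,0,L)
state=p0 head=0 tape=[0]0011B   (p0,0)→(p1,0,R)
state=p1 head=1 tape=0[0]011B   (p1,0)→(p2,1,R)
state=p2 head=2 tape=01[0]11B   (p2,0)→(p1,1,L)
state=p1 head=1 tape=0[1]111B   (p1,1)→(p0,0,L)
state=p0 head=0 tape=[0]0111B   (p0,0)→(p1,0,R)
state=p1 head=1 tape=0[0]111B   (p1,0)→(p2,1,R)
state=p2 head=2 tape=01[1]11B   (p2,1)→(p2,1,R)
state=p2 head=3 tape=011[1]1B   (p2,1)→(p2,1,R)
state=p2 head=4 tape=0111[1]B   (p2,1)→(p2,1,R)
state=p2 head=5 tape=01111[B]   (p2,B)→(p3,1,L)
state=p3 head=4 tape=0111[1]1   (p3,1)→(p3,0,L)
state=p3 head=3 tape=011[1]01   (p3,1)→(p3,0,L)
state=p3 head=2 tape=01[1]001   (p3,1)→(p3,0,L)
state=p3 head=1 tape=0[1]0001   (p3,1)→(p3,0,L)
state=p3 head=0 tape=[0]00001
The non-blank tape span at halt is 000001.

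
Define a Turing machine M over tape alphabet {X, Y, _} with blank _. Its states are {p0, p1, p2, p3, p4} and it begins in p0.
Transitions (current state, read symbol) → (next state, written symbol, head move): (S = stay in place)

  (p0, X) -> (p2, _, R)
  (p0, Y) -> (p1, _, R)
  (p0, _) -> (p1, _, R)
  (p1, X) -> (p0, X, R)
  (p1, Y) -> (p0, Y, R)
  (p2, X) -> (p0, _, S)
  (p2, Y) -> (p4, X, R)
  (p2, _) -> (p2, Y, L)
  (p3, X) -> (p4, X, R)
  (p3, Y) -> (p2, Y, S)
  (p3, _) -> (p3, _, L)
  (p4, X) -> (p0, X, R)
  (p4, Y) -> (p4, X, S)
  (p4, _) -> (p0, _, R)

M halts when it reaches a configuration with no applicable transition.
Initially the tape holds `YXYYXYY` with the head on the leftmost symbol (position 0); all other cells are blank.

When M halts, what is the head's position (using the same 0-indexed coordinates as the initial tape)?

p0 | [Y]XYYXYY__   read Y → write _, move R, go to p1
p1 | _[X]YYXYY__   read X → write X, move R, go to p0
p0 | _X[Y]YXYY__   read Y → write _, move R, go to p1
p1 | _X_[Y]XYY__   read Y → write Y, move R, go to p0
p0 | _X_Y[X]YY__   read X → write _, move R, go to p2
p2 | _X_Y_[Y]Y__   read Y → write X, move R, go to p4
p4 | _X_Y_X[Y]__   read Y → write X, move S, go to p4
p4 | _X_Y_X[X]__   read X → write X, move R, go to p0
p0 | _X_Y_XX[_]_   read _ → write _, move R, go to p1
p1 | _X_Y_XX_[_]
At halt the head is at cell 8.

8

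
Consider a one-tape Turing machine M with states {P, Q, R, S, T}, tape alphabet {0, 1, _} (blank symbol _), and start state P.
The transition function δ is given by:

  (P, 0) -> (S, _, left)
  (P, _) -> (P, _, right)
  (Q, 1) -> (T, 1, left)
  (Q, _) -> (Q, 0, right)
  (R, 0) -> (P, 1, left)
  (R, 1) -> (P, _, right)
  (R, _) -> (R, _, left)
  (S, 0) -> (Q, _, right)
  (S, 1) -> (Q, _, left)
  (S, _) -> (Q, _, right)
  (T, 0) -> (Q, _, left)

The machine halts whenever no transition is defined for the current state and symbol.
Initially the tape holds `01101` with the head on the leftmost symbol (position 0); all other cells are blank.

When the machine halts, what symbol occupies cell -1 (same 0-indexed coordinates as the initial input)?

0

state=P head=0 tape=_[0]1101   (P,0)→(S,_,left)
state=S head=-1 tape=[_]_1101   (S,_)→(Q,_,right)
state=Q head=0 tape=_[_]1101   (Q,_)→(Q,0,right)
state=Q head=1 tape=_0[1]101   (Q,1)→(T,1,left)
state=T head=0 tape=_[0]1101   (T,0)→(Q,_,left)
state=Q head=-1 tape=[_]_1101   (Q,_)→(Q,0,right)
state=Q head=0 tape=0[_]1101   (Q,_)→(Q,0,right)
state=Q head=1 tape=00[1]101   (Q,1)→(T,1,left)
state=T head=0 tape=0[0]1101   (T,0)→(Q,_,left)
state=Q head=-1 tape=[0]_1101
Cell -1 holds 0 when M halts.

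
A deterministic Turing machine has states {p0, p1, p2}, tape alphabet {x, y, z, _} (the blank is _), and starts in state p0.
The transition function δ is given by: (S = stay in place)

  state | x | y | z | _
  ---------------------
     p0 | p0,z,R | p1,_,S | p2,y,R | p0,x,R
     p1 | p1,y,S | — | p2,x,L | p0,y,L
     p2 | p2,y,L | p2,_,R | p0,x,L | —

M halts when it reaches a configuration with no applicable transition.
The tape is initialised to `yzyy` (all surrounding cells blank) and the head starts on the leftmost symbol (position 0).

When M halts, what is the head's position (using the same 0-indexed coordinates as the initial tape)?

state=p0 head=0 tape=_[y]zyy_   (p0,y)→(p1,_,S)
state=p1 head=0 tape=_[_]zyy_   (p1,_)→(p0,y,L)
state=p0 head=-1 tape=[_]yzyy_   (p0,_)→(p0,x,R)
state=p0 head=0 tape=x[y]zyy_   (p0,y)→(p1,_,S)
state=p1 head=0 tape=x[_]zyy_   (p1,_)→(p0,y,L)
state=p0 head=-1 tape=[x]yzyy_   (p0,x)→(p0,z,R)
state=p0 head=0 tape=z[y]zyy_   (p0,y)→(p1,_,S)
state=p1 head=0 tape=z[_]zyy_   (p1,_)→(p0,y,L)
state=p0 head=-1 tape=[z]yzyy_   (p0,z)→(p2,y,R)
state=p2 head=0 tape=y[y]zyy_   (p2,y)→(p2,_,R)
state=p2 head=1 tape=y_[z]yy_   (p2,z)→(p0,x,L)
state=p0 head=0 tape=y[_]xyy_   (p0,_)→(p0,x,R)
state=p0 head=1 tape=yx[x]yy_   (p0,x)→(p0,z,R)
state=p0 head=2 tape=yxz[y]y_   (p0,y)→(p1,_,S)
state=p1 head=2 tape=yxz[_]y_   (p1,_)→(p0,y,L)
state=p0 head=1 tape=yx[z]yy_   (p0,z)→(p2,y,R)
state=p2 head=2 tape=yxy[y]y_   (p2,y)→(p2,_,R)
state=p2 head=3 tape=yxy_[y]_   (p2,y)→(p2,_,R)
state=p2 head=4 tape=yxy__[_]
At halt the head is at cell 4.

4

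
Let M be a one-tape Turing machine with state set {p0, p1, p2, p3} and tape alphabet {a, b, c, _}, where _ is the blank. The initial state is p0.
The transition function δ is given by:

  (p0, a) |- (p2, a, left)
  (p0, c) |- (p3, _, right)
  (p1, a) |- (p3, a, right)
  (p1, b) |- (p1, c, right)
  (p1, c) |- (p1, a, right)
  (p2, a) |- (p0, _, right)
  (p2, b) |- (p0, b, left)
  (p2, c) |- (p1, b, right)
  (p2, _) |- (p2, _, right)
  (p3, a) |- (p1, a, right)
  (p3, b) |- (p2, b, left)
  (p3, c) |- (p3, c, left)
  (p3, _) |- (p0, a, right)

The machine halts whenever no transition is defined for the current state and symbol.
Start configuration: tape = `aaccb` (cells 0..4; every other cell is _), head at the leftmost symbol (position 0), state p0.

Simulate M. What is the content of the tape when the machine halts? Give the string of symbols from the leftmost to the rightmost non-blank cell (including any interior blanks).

a_b

state=p0 head=0 tape=_[a]accb   (p0,a)→(p2,a,left)
state=p2 head=-1 tape=[_]aaccb   (p2,_)→(p2,_,right)
state=p2 head=0 tape=_[a]accb   (p2,a)→(p0,_,right)
state=p0 head=1 tape=__[a]ccb   (p0,a)→(p2,a,left)
state=p2 head=0 tape=_[_]accb   (p2,_)→(p2,_,right)
state=p2 head=1 tape=__[a]ccb   (p2,a)→(p0,_,right)
state=p0 head=2 tape=___[c]cb   (p0,c)→(p3,_,right)
state=p3 head=3 tape=____[c]b   (p3,c)→(p3,c,left)
state=p3 head=2 tape=___[_]cb   (p3,_)→(p0,a,right)
state=p0 head=3 tape=___a[c]b   (p0,c)→(p3,_,right)
state=p3 head=4 tape=___a_[b]   (p3,b)→(p2,b,left)
state=p2 head=3 tape=___a[_]b   (p2,_)→(p2,_,right)
state=p2 head=4 tape=___a_[b]   (p2,b)→(p0,b,left)
state=p0 head=3 tape=___a[_]b
The non-blank tape span at halt is a_b.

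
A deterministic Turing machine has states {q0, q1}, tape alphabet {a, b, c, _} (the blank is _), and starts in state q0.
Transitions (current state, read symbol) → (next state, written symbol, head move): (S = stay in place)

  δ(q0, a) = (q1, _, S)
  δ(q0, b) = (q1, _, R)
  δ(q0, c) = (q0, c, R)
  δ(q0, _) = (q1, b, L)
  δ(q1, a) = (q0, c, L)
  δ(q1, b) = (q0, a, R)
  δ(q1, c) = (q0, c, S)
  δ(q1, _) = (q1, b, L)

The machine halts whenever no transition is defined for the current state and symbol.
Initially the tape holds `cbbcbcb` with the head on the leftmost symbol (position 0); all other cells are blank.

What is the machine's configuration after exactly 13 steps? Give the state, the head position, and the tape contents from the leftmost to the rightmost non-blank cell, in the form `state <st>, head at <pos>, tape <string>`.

state q1, head at 7, tape c_ac_c_b

q0 | [c]bbcbcb_   read c → write c, move R, go to q0
q0 | c[b]bcbcb_   read b → write _, move R, go to q1
q1 | c_[b]cbcb_   read b → write a, move R, go to q0
q0 | c_a[c]bcb_   read c → write c, move R, go to q0
q0 | c_ac[b]cb_   read b → write _, move R, go to q1
q1 | c_ac_[c]b_   read c → write c, move S, go to q0
q0 | c_ac_[c]b_   read c → write c, move R, go to q0
q0 | c_ac_c[b]_   read b → write _, move R, go to q1
q1 | c_ac_c_[_]   read _ → write b, move L, go to q1
q1 | c_ac_c[_]b   read _ → write b, move L, go to q1
q1 | c_ac_[c]bb   read c → write c, move S, go to q0
q0 | c_ac_[c]bb   read c → write c, move R, go to q0
q0 | c_ac_c[b]b   read b → write _, move R, go to q1
q1 | c_ac_c_[b]
After 13 steps: state q1, head at 7, tape c_ac_c_b.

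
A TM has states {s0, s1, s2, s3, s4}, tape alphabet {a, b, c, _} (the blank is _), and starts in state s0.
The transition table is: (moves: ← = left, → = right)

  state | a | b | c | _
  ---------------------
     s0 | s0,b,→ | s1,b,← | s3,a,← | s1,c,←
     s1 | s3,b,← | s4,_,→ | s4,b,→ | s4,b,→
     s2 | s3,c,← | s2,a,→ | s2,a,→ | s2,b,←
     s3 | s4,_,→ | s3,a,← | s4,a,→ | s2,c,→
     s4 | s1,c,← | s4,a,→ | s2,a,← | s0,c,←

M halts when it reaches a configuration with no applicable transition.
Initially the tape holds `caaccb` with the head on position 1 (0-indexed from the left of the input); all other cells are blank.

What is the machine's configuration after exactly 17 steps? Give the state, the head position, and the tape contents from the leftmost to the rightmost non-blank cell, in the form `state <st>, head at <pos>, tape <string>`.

state=s0 head=1 tape=_c[a]accb   (s0,a)→(s0,b,→)
state=s0 head=2 tape=_cb[a]ccb   (s0,a)→(s0,b,→)
state=s0 head=3 tape=_cbb[c]cb   (s0,c)→(s3,a,←)
state=s3 head=2 tape=_cb[b]acb   (s3,b)→(s3,a,←)
state=s3 head=1 tape=_c[b]aacb   (s3,b)→(s3,a,←)
state=s3 head=0 tape=_[c]aaacb   (s3,c)→(s4,a,→)
state=s4 head=1 tape=_a[a]aacb   (s4,a)→(s1,c,←)
state=s1 head=0 tape=_[a]caacb   (s1,a)→(s3,b,←)
state=s3 head=-1 tape=[_]bcaacb   (s3,_)→(s2,c,→)
state=s2 head=0 tape=c[b]caacb   (s2,b)→(s2,a,→)
state=s2 head=1 tape=ca[c]aacb   (s2,c)→(s2,a,→)
state=s2 head=2 tape=caa[a]acb   (s2,a)→(s3,c,←)
state=s3 head=1 tape=ca[a]cacb   (s3,a)→(s4,_,→)
state=s4 head=2 tape=ca_[c]acb   (s4,c)→(s2,a,←)
state=s2 head=1 tape=ca[_]aacb   (s2,_)→(s2,b,←)
state=s2 head=0 tape=c[a]baacb   (s2,a)→(s3,c,←)
state=s3 head=-1 tape=[c]cbaacb   (s3,c)→(s4,a,→)
state=s4 head=0 tape=a[c]baacb
After 17 steps: state s4, head at 0, tape acbaacb.

state s4, head at 0, tape acbaacb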